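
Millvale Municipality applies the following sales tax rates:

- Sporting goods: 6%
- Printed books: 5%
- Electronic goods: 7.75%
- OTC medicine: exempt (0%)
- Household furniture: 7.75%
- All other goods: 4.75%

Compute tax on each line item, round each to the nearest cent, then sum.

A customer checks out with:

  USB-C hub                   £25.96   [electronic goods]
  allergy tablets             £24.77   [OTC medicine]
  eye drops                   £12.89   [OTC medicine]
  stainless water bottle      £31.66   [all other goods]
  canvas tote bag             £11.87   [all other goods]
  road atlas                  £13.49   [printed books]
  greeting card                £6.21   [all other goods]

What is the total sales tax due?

USB-C hub £25.96: electronic goods → 7.75% → £2.01
Allergy tablets £24.77: OTC medicine → 0% → £0.00
Eye drops £12.89: OTC medicine → 0% → £0.00
Stainless water bottle £31.66: all other goods → 4.75% → £1.50
Canvas tote bag £11.87: all other goods → 4.75% → £0.56
Road atlas £13.49: printed books → 5% → £0.67
Greeting card £6.21: all other goods → 4.75% → £0.29
Total tax = £2.01 + £1.50 + £0.56 + £0.67 + £0.29 = £5.03

£5.03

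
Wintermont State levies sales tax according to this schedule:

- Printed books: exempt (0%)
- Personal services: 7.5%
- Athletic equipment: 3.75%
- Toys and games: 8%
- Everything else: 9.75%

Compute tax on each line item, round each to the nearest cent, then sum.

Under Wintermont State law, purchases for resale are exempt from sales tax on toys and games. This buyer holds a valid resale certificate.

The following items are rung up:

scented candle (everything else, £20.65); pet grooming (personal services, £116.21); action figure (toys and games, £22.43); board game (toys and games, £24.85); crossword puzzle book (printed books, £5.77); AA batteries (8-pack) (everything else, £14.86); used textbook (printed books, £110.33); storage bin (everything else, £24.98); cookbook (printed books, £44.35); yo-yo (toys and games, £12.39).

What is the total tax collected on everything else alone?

£5.90

Scented candle £20.65: everything else → 9.75% → £2.01
AA batteries (8-pack) £14.86: everything else → 9.75% → £1.45
Storage bin £24.98: everything else → 9.75% → £2.44
Tax on everything else = £2.01 + £1.45 + £2.44 = £5.90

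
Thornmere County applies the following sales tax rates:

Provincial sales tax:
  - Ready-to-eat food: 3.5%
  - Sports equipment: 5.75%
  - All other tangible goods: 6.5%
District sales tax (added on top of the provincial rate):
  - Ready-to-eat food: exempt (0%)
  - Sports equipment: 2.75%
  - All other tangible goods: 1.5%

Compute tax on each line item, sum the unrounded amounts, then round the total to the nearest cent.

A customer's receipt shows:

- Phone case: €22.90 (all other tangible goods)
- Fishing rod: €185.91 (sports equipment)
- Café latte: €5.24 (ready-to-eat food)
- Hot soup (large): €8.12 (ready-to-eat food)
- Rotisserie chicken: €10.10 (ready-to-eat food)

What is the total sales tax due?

Phone case €22.90: all other tangible goods → 6.5% + 1.5% district = 8% → €1.832
Fishing rod €185.91: sports equipment → 5.75% + 2.75% district = 8.5% → €15.80235
Café latte €5.24: ready-to-eat food → 3.5% + 0% district = 3.5% → €0.1834
Hot soup (large) €8.12: ready-to-eat food → 3.5% + 0% district = 3.5% → €0.2842
Rotisserie chicken €10.10: ready-to-eat food → 3.5% + 0% district = 3.5% → €0.3535
Unrounded tax sum = €18.45545 → €18.46

€18.46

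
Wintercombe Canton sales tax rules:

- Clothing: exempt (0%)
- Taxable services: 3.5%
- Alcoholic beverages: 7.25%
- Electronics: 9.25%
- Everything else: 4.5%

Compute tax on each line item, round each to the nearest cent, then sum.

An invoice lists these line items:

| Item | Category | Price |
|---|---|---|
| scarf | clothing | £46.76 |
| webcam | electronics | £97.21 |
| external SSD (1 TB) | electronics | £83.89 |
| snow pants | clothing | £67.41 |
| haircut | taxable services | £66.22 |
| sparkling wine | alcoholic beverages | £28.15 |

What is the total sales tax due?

Scarf £46.76: clothing → 0% → £0.00
Webcam £97.21: electronics → 9.25% → £8.99
External SSD (1 TB) £83.89: electronics → 9.25% → £7.76
Snow pants £67.41: clothing → 0% → £0.00
Haircut £66.22: taxable services → 3.5% → £2.32
Sparkling wine £28.15: alcoholic beverages → 7.25% → £2.04
Total tax = £8.99 + £7.76 + £2.32 + £2.04 = £21.11

£21.11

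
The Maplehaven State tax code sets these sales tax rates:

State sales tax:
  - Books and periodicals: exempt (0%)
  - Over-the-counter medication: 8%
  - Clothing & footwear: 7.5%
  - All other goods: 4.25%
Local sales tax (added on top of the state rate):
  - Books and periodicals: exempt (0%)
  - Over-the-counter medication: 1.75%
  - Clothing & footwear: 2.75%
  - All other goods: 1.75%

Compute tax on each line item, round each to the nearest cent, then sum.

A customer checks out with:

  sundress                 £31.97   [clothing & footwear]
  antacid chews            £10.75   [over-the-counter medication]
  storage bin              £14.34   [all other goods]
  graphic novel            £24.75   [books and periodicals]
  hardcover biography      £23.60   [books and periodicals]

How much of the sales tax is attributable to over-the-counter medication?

Antacid chews £10.75: over-the-counter medication → 8% + 1.75% local = 9.75% → £1.05
Tax on over-the-counter medication = £1.05

£1.05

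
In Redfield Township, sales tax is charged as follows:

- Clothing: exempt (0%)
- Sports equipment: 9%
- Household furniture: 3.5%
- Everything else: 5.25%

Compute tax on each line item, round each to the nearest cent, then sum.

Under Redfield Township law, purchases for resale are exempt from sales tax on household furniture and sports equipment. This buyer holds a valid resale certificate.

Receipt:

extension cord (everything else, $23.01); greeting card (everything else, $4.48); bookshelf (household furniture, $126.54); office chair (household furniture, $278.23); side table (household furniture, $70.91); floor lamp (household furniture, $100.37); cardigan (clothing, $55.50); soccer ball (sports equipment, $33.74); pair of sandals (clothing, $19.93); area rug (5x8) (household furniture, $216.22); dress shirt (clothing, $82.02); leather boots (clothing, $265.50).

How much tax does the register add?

$1.45

Extension cord $23.01: everything else → 5.25% → $1.21
Greeting card $4.48: everything else → 5.25% → $0.24
Bookshelf $126.54: household furniture, buyer-exempt → 0% → $0.00
Office chair $278.23: household furniture, buyer-exempt → 0% → $0.00
Side table $70.91: household furniture, buyer-exempt → 0% → $0.00
Floor lamp $100.37: household furniture, buyer-exempt → 0% → $0.00
Cardigan $55.50: clothing → 0% → $0.00
Soccer ball $33.74: sports equipment, buyer-exempt → 0% → $0.00
Pair of sandals $19.93: clothing → 0% → $0.00
Area rug (5x8) $216.22: household furniture, buyer-exempt → 0% → $0.00
Dress shirt $82.02: clothing → 0% → $0.00
Leather boots $265.50: clothing → 0% → $0.00
Total tax = $1.21 + $0.24 = $1.45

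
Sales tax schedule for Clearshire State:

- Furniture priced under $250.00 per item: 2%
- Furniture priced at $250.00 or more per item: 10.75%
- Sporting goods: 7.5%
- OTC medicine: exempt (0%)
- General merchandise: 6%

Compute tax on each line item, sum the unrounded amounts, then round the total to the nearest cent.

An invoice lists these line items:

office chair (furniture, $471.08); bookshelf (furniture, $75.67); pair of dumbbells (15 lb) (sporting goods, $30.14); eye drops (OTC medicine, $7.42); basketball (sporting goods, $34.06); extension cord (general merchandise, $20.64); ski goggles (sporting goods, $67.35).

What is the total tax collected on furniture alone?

Office chair $471.08: furniture, $250.00 or more → 10.75% → $50.6411
Bookshelf $75.67: furniture, under $250.00 → 2% → $1.5134
Tax on furniture: unrounded sum = $52.1545 → $52.15

$52.15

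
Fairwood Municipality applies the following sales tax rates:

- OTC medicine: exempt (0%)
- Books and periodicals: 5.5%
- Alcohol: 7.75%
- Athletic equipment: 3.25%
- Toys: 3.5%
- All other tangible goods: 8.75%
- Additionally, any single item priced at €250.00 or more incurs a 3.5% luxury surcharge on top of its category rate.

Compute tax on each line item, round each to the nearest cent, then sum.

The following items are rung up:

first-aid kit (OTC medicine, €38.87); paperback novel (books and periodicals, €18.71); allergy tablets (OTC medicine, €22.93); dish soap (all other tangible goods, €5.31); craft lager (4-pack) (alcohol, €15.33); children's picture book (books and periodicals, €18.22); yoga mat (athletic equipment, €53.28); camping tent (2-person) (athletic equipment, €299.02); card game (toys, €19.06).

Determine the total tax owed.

€26.26

First-aid kit €38.87: OTC medicine → 0% → €0.00
Paperback novel €18.71: books and periodicals → 5.5% → €1.03
Allergy tablets €22.93: OTC medicine → 0% → €0.00
Dish soap €5.31: all other tangible goods → 8.75% → €0.46
Craft lager (4-pack) €15.33: alcohol → 7.75% → €1.19
Children's picture book €18.22: books and periodicals → 5.5% → €1.00
Yoga mat €53.28: athletic equipment → 3.25% → €1.73
Camping tent (2-person) €299.02: athletic equipment → 3.25% + 3.5% surcharge = 6.75% → €20.18
Card game €19.06: toys → 3.5% → €0.67
Total tax = €1.03 + €0.46 + €1.19 + €1.00 + €1.73 + €20.18 + €0.67 = €26.26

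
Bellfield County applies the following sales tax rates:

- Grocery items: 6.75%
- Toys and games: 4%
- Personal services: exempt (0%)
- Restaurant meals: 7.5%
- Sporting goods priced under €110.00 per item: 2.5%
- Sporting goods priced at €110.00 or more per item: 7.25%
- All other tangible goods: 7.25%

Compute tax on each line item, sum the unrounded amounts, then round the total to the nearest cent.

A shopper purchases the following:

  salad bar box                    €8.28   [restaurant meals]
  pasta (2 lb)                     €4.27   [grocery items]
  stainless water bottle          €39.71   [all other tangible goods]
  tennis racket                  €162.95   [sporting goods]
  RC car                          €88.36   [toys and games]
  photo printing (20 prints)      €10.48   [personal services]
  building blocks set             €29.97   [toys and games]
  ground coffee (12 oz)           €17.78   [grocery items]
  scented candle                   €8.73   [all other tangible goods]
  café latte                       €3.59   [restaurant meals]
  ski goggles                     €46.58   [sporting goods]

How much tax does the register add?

€23.60

Salad bar box €8.28: restaurant meals → 7.5% → €0.621
Pasta (2 lb) €4.27: grocery items → 6.75% → €0.288225
Stainless water bottle €39.71: all other tangible goods → 7.25% → €2.878975
Tennis racket €162.95: sporting goods, €110.00 or more → 7.25% → €11.813875
RC car €88.36: toys and games → 4% → €3.5344
Photo printing (20 prints) €10.48: personal services → 0% → €0.00
Building blocks set €29.97: toys and games → 4% → €1.1988
Ground coffee (12 oz) €17.78: grocery items → 6.75% → €1.20015
Scented candle €8.73: all other tangible goods → 7.25% → €0.632925
Café latte €3.59: restaurant meals → 7.5% → €0.26925
Ski goggles €46.58: sporting goods, under €110.00 → 2.5% → €1.1645
Unrounded tax sum = €23.6021 → €23.60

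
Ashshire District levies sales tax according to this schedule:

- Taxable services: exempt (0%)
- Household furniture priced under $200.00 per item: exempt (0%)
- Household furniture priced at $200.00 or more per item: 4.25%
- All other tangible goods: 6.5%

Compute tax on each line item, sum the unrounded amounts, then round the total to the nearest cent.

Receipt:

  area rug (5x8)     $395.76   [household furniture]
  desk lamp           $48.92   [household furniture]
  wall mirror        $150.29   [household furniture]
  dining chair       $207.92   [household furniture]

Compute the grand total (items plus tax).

Area rug (5x8) $395.76: household furniture, $200.00 or more → 4.25% → $16.8198
Desk lamp $48.92: household furniture, under $200.00 → 0% → $0.00
Wall mirror $150.29: household furniture, under $200.00 → 0% → $0.00
Dining chair $207.92: household furniture, $200.00 or more → 4.25% → $8.8366
Subtotal = $802.89; unrounded tax = $25.6564 → $25.66; total due = $828.55

$828.55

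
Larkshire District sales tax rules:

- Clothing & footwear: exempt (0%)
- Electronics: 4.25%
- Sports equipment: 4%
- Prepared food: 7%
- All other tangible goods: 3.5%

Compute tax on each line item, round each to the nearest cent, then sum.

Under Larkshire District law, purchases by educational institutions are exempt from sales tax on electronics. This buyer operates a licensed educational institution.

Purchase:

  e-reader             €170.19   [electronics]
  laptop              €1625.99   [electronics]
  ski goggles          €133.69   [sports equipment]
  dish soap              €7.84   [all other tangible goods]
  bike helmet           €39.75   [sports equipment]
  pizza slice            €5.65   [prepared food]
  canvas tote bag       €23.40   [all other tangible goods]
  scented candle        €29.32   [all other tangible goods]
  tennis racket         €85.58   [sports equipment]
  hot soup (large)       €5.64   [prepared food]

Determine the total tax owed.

€13.27

E-reader €170.19: electronics, buyer-exempt → 0% → €0.00
Laptop €1625.99: electronics, buyer-exempt → 0% → €0.00
Ski goggles €133.69: sports equipment → 4% → €5.35
Dish soap €7.84: all other tangible goods → 3.5% → €0.27
Bike helmet €39.75: sports equipment → 4% → €1.59
Pizza slice €5.65: prepared food → 7% → €0.40
Canvas tote bag €23.40: all other tangible goods → 3.5% → €0.82
Scented candle €29.32: all other tangible goods → 3.5% → €1.03
Tennis racket €85.58: sports equipment → 4% → €3.42
Hot soup (large) €5.64: prepared food → 7% → €0.39
Total tax = €5.35 + €0.27 + €1.59 + €0.40 + €0.82 + €1.03 + €3.42 + €0.39 = €13.27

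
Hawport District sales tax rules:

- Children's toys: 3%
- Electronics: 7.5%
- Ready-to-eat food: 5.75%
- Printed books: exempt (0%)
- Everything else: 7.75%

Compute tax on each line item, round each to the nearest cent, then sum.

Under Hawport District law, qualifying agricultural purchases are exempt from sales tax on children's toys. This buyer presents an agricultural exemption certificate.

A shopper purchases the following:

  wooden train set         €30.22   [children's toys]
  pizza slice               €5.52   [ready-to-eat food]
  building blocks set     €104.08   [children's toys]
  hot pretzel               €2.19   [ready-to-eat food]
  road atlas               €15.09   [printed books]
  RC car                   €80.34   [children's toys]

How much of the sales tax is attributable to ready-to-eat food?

Pizza slice €5.52: ready-to-eat food → 5.75% → €0.32
Hot pretzel €2.19: ready-to-eat food → 5.75% → €0.13
Tax on ready-to-eat food = €0.32 + €0.13 = €0.45

€0.45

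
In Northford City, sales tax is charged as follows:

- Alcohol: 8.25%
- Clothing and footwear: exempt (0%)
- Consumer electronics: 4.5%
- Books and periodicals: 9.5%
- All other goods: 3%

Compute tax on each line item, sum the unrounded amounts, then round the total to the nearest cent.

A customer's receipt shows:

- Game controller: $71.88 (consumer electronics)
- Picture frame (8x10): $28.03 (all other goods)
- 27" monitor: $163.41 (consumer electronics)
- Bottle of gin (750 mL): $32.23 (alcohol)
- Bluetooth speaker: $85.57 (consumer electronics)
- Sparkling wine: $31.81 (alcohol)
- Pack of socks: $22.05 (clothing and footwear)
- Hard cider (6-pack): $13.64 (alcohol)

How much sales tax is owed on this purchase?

Game controller $71.88: consumer electronics → 4.5% → $3.2346
Picture frame (8x10) $28.03: all other goods → 3% → $0.8409
27" monitor $163.41: consumer electronics → 4.5% → $7.35345
Bottle of gin (750 mL) $32.23: alcohol → 8.25% → $2.658975
Bluetooth speaker $85.57: consumer electronics → 4.5% → $3.85065
Sparkling wine $31.81: alcohol → 8.25% → $2.624325
Pack of socks $22.05: clothing and footwear → 0% → $0.00
Hard cider (6-pack) $13.64: alcohol → 8.25% → $1.1253
Unrounded tax sum = $21.6882 → $21.69

$21.69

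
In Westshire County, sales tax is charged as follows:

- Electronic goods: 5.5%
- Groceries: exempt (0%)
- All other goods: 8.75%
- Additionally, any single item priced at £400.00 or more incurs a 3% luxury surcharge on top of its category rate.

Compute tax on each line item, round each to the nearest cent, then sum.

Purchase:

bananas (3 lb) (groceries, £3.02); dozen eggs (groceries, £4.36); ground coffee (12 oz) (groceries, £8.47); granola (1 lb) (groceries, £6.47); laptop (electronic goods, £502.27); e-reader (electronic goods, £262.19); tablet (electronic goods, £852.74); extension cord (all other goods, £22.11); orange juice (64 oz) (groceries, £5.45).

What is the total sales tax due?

£131.52

Bananas (3 lb) £3.02: groceries → 0% → £0.00
Dozen eggs £4.36: groceries → 0% → £0.00
Ground coffee (12 oz) £8.47: groceries → 0% → £0.00
Granola (1 lb) £6.47: groceries → 0% → £0.00
Laptop £502.27: electronic goods → 5.5% + 3% surcharge = 8.5% → £42.69
E-reader £262.19: electronic goods → 5.5% → £14.42
Tablet £852.74: electronic goods → 5.5% + 3% surcharge = 8.5% → £72.48
Extension cord £22.11: all other goods → 8.75% → £1.93
Orange juice (64 oz) £5.45: groceries → 0% → £0.00
Total tax = £42.69 + £14.42 + £72.48 + £1.93 = £131.52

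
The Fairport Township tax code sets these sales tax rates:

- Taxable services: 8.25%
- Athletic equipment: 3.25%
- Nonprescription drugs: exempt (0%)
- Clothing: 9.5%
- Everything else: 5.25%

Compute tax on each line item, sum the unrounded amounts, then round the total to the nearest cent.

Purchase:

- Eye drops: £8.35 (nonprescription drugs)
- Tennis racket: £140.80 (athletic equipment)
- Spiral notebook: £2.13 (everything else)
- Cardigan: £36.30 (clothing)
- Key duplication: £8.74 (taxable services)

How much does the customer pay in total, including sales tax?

£205.18

Eye drops £8.35: nonprescription drugs → 0% → £0.00
Tennis racket £140.80: athletic equipment → 3.25% → £4.576
Spiral notebook £2.13: everything else → 5.25% → £0.111825
Cardigan £36.30: clothing → 9.5% → £3.4485
Key duplication £8.74: taxable services → 8.25% → £0.72105
Subtotal = £196.32; unrounded tax = £8.857375 → £8.86; total due = £205.18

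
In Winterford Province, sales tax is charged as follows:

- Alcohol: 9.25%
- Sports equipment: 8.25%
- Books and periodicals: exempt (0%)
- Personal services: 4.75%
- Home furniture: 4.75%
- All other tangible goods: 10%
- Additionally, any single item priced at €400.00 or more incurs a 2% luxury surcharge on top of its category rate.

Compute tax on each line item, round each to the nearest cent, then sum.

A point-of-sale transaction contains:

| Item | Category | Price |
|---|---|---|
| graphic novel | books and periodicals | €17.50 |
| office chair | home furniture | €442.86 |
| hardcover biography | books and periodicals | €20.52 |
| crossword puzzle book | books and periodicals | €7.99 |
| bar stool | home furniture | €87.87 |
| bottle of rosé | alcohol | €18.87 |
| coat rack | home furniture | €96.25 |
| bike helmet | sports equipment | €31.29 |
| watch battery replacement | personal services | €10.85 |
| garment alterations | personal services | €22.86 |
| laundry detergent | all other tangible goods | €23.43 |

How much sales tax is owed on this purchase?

Graphic novel €17.50: books and periodicals → 0% → €0.00
Office chair €442.86: home furniture → 4.75% + 2% surcharge = 6.75% → €29.89
Hardcover biography €20.52: books and periodicals → 0% → €0.00
Crossword puzzle book €7.99: books and periodicals → 0% → €0.00
Bar stool €87.87: home furniture → 4.75% → €4.17
Bottle of rosé €18.87: alcohol → 9.25% → €1.75
Coat rack €96.25: home furniture → 4.75% → €4.57
Bike helmet €31.29: sports equipment → 8.25% → €2.58
Watch battery replacement €10.85: personal services → 4.75% → €0.52
Garment alterations €22.86: personal services → 4.75% → €1.09
Laundry detergent €23.43: all other tangible goods → 10% → €2.34
Total tax = €29.89 + €4.17 + €1.75 + €4.57 + €2.58 + €0.52 + €1.09 + €2.34 = €46.91

€46.91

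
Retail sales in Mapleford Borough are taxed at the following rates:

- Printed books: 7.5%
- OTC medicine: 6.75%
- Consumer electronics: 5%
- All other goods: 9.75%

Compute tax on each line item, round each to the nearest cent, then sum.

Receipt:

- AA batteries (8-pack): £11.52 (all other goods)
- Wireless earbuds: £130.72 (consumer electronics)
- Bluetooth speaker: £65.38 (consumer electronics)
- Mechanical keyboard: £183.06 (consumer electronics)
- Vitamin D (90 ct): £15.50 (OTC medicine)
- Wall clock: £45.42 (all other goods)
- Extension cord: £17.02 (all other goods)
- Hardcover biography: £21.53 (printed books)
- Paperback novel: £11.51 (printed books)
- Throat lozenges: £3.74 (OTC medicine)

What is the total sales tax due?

£29.94

AA batteries (8-pack) £11.52: all other goods → 9.75% → £1.12
Wireless earbuds £130.72: consumer electronics → 5% → £6.54
Bluetooth speaker £65.38: consumer electronics → 5% → £3.27
Mechanical keyboard £183.06: consumer electronics → 5% → £9.15
Vitamin D (90 ct) £15.50: OTC medicine → 6.75% → £1.05
Wall clock £45.42: all other goods → 9.75% → £4.43
Extension cord £17.02: all other goods → 9.75% → £1.66
Hardcover biography £21.53: printed books → 7.5% → £1.61
Paperback novel £11.51: printed books → 7.5% → £0.86
Throat lozenges £3.74: OTC medicine → 6.75% → £0.25
Total tax = £1.12 + £6.54 + £3.27 + £9.15 + £1.05 + £4.43 + £1.66 + £1.61 + £0.86 + £0.25 = £29.94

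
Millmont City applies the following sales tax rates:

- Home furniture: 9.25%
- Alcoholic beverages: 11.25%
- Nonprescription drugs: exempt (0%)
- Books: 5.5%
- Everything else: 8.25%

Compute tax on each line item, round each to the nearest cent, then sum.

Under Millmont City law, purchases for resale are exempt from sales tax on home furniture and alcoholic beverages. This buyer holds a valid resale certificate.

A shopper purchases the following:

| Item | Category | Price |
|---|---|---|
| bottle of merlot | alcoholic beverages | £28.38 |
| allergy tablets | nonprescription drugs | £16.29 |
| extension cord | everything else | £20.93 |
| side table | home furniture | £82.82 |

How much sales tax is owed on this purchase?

£1.73

Bottle of merlot £28.38: alcoholic beverages, buyer-exempt → 0% → £0.00
Allergy tablets £16.29: nonprescription drugs → 0% → £0.00
Extension cord £20.93: everything else → 8.25% → £1.73
Side table £82.82: home furniture, buyer-exempt → 0% → £0.00
Total tax = £1.73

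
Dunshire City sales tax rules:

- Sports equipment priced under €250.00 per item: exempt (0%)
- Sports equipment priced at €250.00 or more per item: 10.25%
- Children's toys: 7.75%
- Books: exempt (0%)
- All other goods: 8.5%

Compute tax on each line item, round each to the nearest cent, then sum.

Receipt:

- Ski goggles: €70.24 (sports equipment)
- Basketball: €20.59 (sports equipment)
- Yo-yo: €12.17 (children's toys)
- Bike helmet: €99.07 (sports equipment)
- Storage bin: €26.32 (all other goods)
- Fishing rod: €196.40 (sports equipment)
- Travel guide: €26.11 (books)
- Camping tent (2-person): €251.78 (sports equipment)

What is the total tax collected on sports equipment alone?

€25.81

Ski goggles €70.24: sports equipment, under €250.00 → 0% → €0.00
Basketball €20.59: sports equipment, under €250.00 → 0% → €0.00
Bike helmet €99.07: sports equipment, under €250.00 → 0% → €0.00
Fishing rod €196.40: sports equipment, under €250.00 → 0% → €0.00
Camping tent (2-person) €251.78: sports equipment, €250.00 or more → 10.25% → €25.81
Tax on sports equipment = €0.00 + €0.00 + €0.00 + €0.00 + €25.81 = €25.81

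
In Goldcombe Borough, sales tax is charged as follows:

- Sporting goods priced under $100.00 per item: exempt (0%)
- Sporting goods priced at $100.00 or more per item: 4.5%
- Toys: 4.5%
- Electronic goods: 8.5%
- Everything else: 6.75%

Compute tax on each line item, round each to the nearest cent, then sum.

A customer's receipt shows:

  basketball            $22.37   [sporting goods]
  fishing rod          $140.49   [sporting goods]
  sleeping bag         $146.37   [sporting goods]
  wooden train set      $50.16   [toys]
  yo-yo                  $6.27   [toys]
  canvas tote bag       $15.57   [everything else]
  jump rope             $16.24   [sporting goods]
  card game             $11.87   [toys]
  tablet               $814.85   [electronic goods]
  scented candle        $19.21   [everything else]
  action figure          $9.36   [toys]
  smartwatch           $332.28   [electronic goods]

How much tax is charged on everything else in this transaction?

$2.35

Canvas tote bag $15.57: everything else → 6.75% → $1.05
Scented candle $19.21: everything else → 6.75% → $1.30
Tax on everything else = $1.05 + $1.30 = $2.35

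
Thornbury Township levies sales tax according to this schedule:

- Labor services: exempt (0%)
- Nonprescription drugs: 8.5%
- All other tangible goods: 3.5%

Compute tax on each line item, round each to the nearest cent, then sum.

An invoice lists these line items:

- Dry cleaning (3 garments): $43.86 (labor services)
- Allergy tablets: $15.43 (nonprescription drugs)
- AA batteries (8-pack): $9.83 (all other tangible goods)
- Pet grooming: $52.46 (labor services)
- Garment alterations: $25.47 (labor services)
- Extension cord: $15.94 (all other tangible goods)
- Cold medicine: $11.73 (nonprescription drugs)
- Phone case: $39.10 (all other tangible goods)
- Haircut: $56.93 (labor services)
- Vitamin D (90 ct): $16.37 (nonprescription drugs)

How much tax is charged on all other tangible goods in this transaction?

$2.27

AA batteries (8-pack) $9.83: all other tangible goods → 3.5% → $0.34
Extension cord $15.94: all other tangible goods → 3.5% → $0.56
Phone case $39.10: all other tangible goods → 3.5% → $1.37
Tax on all other tangible goods = $0.34 + $0.56 + $1.37 = $2.27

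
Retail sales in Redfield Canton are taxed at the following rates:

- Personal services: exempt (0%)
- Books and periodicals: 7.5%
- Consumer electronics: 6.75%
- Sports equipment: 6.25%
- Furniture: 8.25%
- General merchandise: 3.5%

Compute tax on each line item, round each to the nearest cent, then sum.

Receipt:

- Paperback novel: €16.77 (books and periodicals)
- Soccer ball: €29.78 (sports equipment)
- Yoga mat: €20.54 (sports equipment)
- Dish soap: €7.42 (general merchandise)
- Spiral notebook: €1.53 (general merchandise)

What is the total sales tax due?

Paperback novel €16.77: books and periodicals → 7.5% → €1.26
Soccer ball €29.78: sports equipment → 6.25% → €1.86
Yoga mat €20.54: sports equipment → 6.25% → €1.28
Dish soap €7.42: general merchandise → 3.5% → €0.26
Spiral notebook €1.53: general merchandise → 3.5% → €0.05
Total tax = €1.26 + €1.86 + €1.28 + €0.26 + €0.05 = €4.71

€4.71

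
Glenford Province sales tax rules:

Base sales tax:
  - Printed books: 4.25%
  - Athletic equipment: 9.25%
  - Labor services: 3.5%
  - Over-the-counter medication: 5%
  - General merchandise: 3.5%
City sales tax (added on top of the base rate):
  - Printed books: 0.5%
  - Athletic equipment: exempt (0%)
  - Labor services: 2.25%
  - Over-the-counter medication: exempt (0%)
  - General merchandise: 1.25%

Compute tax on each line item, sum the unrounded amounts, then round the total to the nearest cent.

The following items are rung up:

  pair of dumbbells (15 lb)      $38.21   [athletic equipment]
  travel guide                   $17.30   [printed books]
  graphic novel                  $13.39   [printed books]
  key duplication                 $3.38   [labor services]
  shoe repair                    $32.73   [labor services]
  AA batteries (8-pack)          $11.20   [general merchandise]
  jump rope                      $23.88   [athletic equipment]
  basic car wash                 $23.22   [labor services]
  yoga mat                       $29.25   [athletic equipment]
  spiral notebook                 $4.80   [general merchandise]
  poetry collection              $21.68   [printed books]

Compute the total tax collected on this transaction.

$15.11

Pair of dumbbells (15 lb) $38.21: athletic equipment → 9.25% + 0% city = 9.25% → $3.534425
Travel guide $17.30: printed books → 4.25% + 0.5% city = 4.75% → $0.82175
Graphic novel $13.39: printed books → 4.25% + 0.5% city = 4.75% → $0.636025
Key duplication $3.38: labor services → 3.5% + 2.25% city = 5.75% → $0.19435
Shoe repair $32.73: labor services → 3.5% + 2.25% city = 5.75% → $1.881975
AA batteries (8-pack) $11.20: general merchandise → 3.5% + 1.25% city = 4.75% → $0.532
Jump rope $23.88: athletic equipment → 9.25% + 0% city = 9.25% → $2.2089
Basic car wash $23.22: labor services → 3.5% + 2.25% city = 5.75% → $1.33515
Yoga mat $29.25: athletic equipment → 9.25% + 0% city = 9.25% → $2.705625
Spiral notebook $4.80: general merchandise → 3.5% + 1.25% city = 4.75% → $0.228
Poetry collection $21.68: printed books → 4.25% + 0.5% city = 4.75% → $1.0298
Unrounded tax sum = $15.108 → $15.11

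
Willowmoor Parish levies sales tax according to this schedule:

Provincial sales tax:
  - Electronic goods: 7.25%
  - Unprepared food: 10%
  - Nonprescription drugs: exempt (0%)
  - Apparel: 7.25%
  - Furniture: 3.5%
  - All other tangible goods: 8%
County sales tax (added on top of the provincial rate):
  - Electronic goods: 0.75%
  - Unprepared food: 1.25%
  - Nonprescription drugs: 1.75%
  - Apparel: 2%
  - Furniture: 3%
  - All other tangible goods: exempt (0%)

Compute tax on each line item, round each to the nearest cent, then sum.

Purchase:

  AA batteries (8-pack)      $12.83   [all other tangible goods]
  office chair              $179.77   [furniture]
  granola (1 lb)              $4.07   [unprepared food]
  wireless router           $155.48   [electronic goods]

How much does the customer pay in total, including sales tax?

$377.77

AA batteries (8-pack) $12.83: all other tangible goods → 8% + 0% county = 8% → $1.03
Office chair $179.77: furniture → 3.5% + 3% county = 6.5% → $11.69
Granola (1 lb) $4.07: unprepared food → 10% + 1.25% county = 11.25% → $0.46
Wireless router $155.48: electronic goods → 7.25% + 0.75% county = 8% → $12.44
Subtotal = $352.15; tax = $25.62; total due = $377.77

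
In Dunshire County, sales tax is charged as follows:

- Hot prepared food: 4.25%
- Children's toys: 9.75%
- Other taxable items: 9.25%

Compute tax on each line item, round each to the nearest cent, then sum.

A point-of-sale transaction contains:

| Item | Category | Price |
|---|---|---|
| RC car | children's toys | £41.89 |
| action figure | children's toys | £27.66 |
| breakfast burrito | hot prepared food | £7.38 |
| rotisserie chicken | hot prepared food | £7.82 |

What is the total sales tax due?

RC car £41.89: children's toys → 9.75% → £4.08
Action figure £27.66: children's toys → 9.75% → £2.70
Breakfast burrito £7.38: hot prepared food → 4.25% → £0.31
Rotisserie chicken £7.82: hot prepared food → 4.25% → £0.33
Total tax = £4.08 + £2.70 + £0.31 + £0.33 = £7.42

£7.42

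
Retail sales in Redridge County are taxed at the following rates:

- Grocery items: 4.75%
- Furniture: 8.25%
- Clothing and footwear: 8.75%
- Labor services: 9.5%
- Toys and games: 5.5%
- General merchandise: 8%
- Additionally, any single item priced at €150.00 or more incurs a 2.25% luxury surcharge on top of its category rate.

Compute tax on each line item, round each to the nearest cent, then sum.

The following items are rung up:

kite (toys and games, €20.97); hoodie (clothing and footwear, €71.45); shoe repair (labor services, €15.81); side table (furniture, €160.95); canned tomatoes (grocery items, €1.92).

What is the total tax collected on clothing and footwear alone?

Hoodie €71.45: clothing and footwear → 8.75% → €6.25
Tax on clothing and footwear = €6.25

€6.25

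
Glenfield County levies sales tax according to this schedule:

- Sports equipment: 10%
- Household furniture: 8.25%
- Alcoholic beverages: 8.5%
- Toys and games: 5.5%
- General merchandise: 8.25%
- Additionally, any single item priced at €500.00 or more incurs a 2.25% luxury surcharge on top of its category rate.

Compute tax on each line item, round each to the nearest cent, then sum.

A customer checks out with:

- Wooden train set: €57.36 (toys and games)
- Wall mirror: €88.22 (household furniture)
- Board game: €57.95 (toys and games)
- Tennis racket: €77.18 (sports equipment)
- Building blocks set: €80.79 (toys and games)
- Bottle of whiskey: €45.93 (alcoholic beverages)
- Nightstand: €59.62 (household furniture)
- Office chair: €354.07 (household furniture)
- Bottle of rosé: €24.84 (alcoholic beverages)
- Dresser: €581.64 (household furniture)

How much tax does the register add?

€126.99

Wooden train set €57.36: toys and games → 5.5% → €3.15
Wall mirror €88.22: household furniture → 8.25% → €7.28
Board game €57.95: toys and games → 5.5% → €3.19
Tennis racket €77.18: sports equipment → 10% → €7.72
Building blocks set €80.79: toys and games → 5.5% → €4.44
Bottle of whiskey €45.93: alcoholic beverages → 8.5% → €3.90
Nightstand €59.62: household furniture → 8.25% → €4.92
Office chair €354.07: household furniture → 8.25% → €29.21
Bottle of rosé €24.84: alcoholic beverages → 8.5% → €2.11
Dresser €581.64: household furniture → 8.25% + 2.25% surcharge = 10.5% → €61.07
Total tax = €3.15 + €7.28 + €3.19 + €7.72 + €4.44 + €3.90 + €4.92 + €29.21 + €2.11 + €61.07 = €126.99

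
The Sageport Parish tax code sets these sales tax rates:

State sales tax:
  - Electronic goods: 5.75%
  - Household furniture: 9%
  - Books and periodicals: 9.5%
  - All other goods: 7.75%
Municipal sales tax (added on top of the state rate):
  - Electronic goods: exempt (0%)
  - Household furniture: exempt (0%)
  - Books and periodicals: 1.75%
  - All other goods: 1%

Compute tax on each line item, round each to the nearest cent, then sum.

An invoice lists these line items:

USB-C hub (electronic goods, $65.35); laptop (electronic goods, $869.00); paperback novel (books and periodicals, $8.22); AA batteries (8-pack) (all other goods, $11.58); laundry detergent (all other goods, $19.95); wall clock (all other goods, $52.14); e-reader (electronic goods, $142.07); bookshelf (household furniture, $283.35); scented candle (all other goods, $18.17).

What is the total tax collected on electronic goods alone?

$61.90

USB-C hub $65.35: electronic goods → 5.75% + 0% municipal = 5.75% → $3.76
Laptop $869.00: electronic goods → 5.75% + 0% municipal = 5.75% → $49.97
E-reader $142.07: electronic goods → 5.75% + 0% municipal = 5.75% → $8.17
Tax on electronic goods = $3.76 + $49.97 + $8.17 = $61.90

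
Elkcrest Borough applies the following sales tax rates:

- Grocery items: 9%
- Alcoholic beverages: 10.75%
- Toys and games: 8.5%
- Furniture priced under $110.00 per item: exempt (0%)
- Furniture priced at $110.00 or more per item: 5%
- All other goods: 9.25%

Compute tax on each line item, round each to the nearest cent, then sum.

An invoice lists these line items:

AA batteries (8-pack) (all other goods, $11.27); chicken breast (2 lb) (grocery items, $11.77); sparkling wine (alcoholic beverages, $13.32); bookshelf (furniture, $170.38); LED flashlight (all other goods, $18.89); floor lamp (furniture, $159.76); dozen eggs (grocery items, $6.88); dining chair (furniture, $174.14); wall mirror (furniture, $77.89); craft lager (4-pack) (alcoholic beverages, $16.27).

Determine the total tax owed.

AA batteries (8-pack) $11.27: all other goods → 9.25% → $1.04
Chicken breast (2 lb) $11.77: grocery items → 9% → $1.06
Sparkling wine $13.32: alcoholic beverages → 10.75% → $1.43
Bookshelf $170.38: furniture, $110.00 or more → 5% → $8.52
LED flashlight $18.89: all other goods → 9.25% → $1.75
Floor lamp $159.76: furniture, $110.00 or more → 5% → $7.99
Dozen eggs $6.88: grocery items → 9% → $0.62
Dining chair $174.14: furniture, $110.00 or more → 5% → $8.71
Wall mirror $77.89: furniture, under $110.00 → 0% → $0.00
Craft lager (4-pack) $16.27: alcoholic beverages → 10.75% → $1.75
Total tax = $1.04 + $1.06 + $1.43 + $8.52 + $1.75 + $7.99 + $0.62 + $8.71 + $1.75 = $32.87

$32.87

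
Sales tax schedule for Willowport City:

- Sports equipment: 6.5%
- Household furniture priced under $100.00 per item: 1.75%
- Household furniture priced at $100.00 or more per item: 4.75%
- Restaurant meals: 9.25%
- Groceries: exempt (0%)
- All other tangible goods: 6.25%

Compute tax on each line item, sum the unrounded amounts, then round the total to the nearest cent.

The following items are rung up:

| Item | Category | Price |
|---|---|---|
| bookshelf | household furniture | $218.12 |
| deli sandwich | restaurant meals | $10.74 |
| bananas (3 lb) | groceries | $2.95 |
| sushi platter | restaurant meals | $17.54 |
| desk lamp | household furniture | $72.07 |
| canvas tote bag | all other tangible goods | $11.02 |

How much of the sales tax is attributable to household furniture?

$11.62

Bookshelf $218.12: household furniture, $100.00 or more → 4.75% → $10.3607
Desk lamp $72.07: household furniture, under $100.00 → 1.75% → $1.261225
Tax on household furniture: unrounded sum = $11.621925 → $11.62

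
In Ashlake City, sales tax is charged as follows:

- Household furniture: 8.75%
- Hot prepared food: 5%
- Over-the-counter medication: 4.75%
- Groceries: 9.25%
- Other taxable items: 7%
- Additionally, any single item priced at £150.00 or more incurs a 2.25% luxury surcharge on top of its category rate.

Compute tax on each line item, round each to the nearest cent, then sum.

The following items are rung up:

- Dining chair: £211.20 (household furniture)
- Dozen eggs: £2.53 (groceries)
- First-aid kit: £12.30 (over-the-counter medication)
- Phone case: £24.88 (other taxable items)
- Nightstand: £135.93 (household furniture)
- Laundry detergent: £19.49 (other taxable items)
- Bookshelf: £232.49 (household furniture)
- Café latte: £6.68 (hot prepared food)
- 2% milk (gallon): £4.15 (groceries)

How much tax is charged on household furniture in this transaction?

Dining chair £211.20: household furniture → 8.75% + 2.25% surcharge = 11% → £23.23
Nightstand £135.93: household furniture → 8.75% → £11.89
Bookshelf £232.49: household furniture → 8.75% + 2.25% surcharge = 11% → £25.57
Tax on household furniture = £23.23 + £11.89 + £25.57 = £60.69

£60.69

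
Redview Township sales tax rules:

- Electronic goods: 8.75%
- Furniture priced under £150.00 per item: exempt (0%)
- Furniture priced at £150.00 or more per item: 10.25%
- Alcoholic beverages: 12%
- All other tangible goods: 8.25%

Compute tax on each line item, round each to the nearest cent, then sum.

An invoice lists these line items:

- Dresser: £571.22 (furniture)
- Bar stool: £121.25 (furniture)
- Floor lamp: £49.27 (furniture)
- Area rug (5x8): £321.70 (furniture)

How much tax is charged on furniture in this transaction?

Dresser £571.22: furniture, £150.00 or more → 10.25% → £58.55
Bar stool £121.25: furniture, under £150.00 → 0% → £0.00
Floor lamp £49.27: furniture, under £150.00 → 0% → £0.00
Area rug (5x8) £321.70: furniture, £150.00 or more → 10.25% → £32.97
Tax on furniture = £58.55 + £0.00 + £0.00 + £32.97 = £91.52

£91.52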